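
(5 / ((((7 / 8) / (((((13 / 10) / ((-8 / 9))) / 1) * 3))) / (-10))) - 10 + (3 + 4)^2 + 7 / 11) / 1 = 22357 / 77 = 290.35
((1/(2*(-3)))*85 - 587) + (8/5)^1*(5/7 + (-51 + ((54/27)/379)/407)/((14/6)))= -635.00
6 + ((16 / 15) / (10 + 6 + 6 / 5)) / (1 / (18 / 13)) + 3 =5079 / 559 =9.09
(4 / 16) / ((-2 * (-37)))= 1 / 296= 0.00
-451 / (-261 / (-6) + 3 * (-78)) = 2.37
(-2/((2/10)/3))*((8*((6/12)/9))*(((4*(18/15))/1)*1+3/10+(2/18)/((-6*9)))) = -49552/729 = -67.97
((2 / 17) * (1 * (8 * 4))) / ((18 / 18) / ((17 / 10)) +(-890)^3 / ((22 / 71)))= -0.00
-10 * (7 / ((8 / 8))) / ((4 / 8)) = -140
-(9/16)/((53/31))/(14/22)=-0.52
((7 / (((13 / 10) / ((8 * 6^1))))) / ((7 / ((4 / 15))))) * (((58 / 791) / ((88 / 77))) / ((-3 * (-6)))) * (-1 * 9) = -0.32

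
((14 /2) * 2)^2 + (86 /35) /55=377386 /1925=196.04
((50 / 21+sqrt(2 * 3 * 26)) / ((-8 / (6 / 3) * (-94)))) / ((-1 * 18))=-sqrt(39) / 3384 - 25 / 71064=-0.00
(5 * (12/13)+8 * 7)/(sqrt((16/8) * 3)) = 394 * sqrt(6)/39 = 24.75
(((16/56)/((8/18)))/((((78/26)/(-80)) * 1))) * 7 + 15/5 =-117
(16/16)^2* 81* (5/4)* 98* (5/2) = 99225/4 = 24806.25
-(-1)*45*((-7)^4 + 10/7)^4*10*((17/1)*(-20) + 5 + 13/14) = -5007878512672615598.04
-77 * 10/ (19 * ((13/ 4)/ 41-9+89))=-126280/ 249527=-0.51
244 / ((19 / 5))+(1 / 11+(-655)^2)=429089.30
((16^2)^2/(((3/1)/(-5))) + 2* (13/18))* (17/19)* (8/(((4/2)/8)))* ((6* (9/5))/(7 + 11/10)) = -2139066752/513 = -4169720.76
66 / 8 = 33 / 4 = 8.25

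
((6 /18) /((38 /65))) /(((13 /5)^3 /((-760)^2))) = 9500000 /507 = 18737.67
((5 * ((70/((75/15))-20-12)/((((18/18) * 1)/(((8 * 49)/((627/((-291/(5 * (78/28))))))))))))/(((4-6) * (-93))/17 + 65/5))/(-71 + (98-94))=-54298272/74089873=-0.73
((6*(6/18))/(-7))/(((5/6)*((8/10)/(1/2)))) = -3/14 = -0.21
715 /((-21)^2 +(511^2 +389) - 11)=143 /52388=0.00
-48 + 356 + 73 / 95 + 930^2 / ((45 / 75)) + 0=1441808.77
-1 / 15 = -0.07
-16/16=-1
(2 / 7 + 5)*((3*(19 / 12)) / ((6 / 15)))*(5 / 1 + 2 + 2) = 31635 / 56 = 564.91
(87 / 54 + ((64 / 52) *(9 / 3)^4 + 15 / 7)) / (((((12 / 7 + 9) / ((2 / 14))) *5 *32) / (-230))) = -779447 / 393120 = -1.98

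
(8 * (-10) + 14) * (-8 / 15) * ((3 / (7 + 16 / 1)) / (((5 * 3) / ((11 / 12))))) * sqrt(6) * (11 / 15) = 5324 * sqrt(6) / 25875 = 0.50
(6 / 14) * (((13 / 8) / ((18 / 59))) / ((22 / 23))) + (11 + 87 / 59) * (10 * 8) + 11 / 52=5672862479 / 5669664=1000.56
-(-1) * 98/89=98/89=1.10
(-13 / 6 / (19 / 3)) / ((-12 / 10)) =65 / 228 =0.29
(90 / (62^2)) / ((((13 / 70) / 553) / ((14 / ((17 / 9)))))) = 516.73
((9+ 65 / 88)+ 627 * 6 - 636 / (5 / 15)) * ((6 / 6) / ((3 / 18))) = 492027 / 44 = 11182.43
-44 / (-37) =44 / 37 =1.19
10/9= 1.11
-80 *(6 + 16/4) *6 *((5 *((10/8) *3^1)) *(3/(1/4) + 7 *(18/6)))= -2970000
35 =35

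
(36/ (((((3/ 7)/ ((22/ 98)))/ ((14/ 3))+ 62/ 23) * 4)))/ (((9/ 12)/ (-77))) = -297.61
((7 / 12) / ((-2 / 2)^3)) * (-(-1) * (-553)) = 3871 / 12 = 322.58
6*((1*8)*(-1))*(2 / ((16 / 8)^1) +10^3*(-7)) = 335952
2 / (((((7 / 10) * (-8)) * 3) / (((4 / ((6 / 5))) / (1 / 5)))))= -125 / 63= -1.98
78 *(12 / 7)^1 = 936 / 7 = 133.71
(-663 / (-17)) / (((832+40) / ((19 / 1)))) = 741 / 872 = 0.85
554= 554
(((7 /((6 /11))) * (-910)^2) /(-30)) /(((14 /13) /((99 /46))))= -65130065 /92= -707935.49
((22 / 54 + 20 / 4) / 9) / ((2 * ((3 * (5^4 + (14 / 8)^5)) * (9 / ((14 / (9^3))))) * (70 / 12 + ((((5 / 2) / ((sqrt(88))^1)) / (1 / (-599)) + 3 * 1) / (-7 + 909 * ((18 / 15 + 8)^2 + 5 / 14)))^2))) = 40332408644313704996847616000 * sqrt(22) / 120410729387441960025172956624143028813789909 + 309439750788830482569804305651389677568 / 5418482822434888201132783048086436296620545905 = 0.00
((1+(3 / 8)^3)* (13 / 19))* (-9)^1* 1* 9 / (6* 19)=-189189 / 369664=-0.51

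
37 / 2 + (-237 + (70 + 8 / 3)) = -875 / 6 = -145.83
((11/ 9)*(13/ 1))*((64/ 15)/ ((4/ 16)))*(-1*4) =-146432/ 135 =-1084.68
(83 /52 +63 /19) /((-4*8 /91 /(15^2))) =-7643475 /2432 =-3142.88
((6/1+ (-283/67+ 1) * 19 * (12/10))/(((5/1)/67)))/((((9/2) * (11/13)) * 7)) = -195988/5775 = -33.94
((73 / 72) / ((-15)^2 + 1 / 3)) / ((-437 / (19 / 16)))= -73 / 5970432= -0.00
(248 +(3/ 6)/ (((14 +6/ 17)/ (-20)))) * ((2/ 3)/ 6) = 10057/ 366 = 27.48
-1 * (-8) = 8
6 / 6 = 1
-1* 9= -9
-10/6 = -1.67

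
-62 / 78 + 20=749 / 39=19.21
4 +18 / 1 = 22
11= 11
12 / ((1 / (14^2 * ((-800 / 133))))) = -268800 / 19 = -14147.37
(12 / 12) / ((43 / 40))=40 / 43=0.93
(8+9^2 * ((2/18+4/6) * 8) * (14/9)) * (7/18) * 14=4312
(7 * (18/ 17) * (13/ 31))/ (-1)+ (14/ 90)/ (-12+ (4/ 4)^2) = -814499/ 260865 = -3.12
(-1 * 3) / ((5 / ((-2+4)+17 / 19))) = -33 / 19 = -1.74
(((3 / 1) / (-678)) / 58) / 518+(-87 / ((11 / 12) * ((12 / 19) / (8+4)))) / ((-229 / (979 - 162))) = 110037913940809 / 17103868936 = 6433.51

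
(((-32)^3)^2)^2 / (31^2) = 1152921504606846976 / 961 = 1199710202504523.39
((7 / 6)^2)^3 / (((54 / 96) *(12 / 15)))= 588245 / 104976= 5.60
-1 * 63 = -63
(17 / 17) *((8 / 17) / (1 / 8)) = 64 / 17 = 3.76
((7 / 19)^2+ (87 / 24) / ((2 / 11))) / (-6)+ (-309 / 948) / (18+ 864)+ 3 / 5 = -5525593571 / 2012300640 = -2.75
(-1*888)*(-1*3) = 2664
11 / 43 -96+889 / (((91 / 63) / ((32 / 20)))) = 2484739 / 2795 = 888.99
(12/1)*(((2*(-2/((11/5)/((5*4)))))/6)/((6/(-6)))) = 800/11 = 72.73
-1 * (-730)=730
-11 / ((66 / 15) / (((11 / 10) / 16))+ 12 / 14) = -77 / 454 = -0.17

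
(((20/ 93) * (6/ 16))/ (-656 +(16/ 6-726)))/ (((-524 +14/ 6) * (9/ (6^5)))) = 1944/ 20075507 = 0.00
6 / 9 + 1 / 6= 5 / 6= 0.83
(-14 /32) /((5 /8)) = -7 /10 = -0.70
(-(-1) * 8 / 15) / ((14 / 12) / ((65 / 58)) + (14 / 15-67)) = -13 / 1585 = -0.01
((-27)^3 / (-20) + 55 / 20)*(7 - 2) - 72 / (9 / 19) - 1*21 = 9523 / 2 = 4761.50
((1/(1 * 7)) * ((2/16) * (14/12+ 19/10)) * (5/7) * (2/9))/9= 23/23814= 0.00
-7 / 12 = -0.58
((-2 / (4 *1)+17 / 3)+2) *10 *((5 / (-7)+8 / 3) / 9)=8815 / 567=15.55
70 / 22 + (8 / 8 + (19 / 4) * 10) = 1137 / 22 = 51.68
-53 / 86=-0.62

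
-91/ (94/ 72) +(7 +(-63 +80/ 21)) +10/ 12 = -79657/ 658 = -121.06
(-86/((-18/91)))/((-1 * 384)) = -3913/3456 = -1.13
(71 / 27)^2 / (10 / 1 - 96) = -5041 / 62694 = -0.08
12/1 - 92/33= 304/33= 9.21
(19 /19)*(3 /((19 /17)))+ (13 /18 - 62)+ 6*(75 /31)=-467309 /10602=-44.08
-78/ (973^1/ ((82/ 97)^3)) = -43006704/ 888030829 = -0.05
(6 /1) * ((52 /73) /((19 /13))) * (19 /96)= 169 /292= 0.58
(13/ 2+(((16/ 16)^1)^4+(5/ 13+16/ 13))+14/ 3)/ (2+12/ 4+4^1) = 1.53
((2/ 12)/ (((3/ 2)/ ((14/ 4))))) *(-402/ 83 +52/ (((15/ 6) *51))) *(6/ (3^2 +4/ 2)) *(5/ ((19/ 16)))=-10514336/ 2654091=-3.96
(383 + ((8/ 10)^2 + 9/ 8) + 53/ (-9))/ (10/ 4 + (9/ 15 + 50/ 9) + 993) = 681977/ 1802980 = 0.38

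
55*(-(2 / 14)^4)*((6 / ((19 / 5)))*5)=-0.18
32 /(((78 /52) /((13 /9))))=832 /27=30.81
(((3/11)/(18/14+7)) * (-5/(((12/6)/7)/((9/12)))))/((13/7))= -15435/66352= -0.23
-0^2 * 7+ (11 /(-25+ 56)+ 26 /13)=73 /31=2.35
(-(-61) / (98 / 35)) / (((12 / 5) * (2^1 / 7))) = 1525 / 48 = 31.77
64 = 64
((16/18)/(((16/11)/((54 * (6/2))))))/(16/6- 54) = -27/14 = -1.93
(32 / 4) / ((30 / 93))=124 / 5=24.80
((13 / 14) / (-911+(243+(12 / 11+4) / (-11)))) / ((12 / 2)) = -1573 / 6794256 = -0.00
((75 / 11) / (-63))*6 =-50 / 77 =-0.65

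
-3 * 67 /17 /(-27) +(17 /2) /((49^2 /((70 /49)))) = 1139074 /2571471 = 0.44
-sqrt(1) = -1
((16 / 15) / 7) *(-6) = -32 / 35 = -0.91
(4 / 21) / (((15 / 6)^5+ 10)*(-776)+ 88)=-16 / 7010073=-0.00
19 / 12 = 1.58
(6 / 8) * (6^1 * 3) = 27 / 2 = 13.50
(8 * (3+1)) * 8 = 256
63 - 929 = -866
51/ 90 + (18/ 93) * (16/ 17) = 11839/ 15810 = 0.75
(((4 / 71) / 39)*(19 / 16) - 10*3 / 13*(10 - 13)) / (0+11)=76699 / 121836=0.63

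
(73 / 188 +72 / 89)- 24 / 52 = 160037 / 217516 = 0.74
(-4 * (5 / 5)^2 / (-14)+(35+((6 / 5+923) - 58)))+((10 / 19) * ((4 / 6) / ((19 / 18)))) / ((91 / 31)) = 148092136 / 164255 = 901.60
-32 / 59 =-0.54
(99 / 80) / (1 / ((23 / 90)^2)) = 5819 / 72000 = 0.08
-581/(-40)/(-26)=-581/1040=-0.56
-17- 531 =-548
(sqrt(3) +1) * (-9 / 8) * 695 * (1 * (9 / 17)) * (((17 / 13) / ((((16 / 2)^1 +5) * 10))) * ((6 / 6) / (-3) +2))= -18765 * sqrt(3) / 2704 - 18765 / 2704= -18.96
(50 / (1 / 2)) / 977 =100 / 977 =0.10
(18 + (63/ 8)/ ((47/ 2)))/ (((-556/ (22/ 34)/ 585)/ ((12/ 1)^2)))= -199633005/ 111061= -1797.51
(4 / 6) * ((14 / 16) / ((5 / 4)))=7 / 15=0.47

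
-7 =-7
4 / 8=1 / 2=0.50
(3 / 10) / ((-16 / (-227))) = 681 / 160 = 4.26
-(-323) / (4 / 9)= 2907 / 4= 726.75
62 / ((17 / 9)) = 558 / 17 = 32.82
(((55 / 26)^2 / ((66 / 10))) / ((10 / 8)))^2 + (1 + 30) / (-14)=-6909769 / 3598686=-1.92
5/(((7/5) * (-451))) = -25/3157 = -0.01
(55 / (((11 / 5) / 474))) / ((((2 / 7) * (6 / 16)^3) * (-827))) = -7078400 / 7443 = -951.01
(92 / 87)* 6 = 184 / 29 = 6.34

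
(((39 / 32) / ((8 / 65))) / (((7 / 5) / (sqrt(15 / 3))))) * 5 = 63375 * sqrt(5) / 1792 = 79.08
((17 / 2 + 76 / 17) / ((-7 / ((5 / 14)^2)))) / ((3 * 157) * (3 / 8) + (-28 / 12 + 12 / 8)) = -675 / 502061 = -0.00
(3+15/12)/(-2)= -17/8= -2.12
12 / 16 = 3 / 4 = 0.75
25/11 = 2.27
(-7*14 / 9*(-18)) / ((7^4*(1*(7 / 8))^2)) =256 / 2401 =0.11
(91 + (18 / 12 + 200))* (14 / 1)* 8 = 32760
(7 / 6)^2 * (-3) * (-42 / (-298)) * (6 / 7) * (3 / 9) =-49 / 298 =-0.16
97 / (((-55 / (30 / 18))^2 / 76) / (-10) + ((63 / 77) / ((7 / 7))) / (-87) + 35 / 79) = -1857817720 / 19138609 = -97.07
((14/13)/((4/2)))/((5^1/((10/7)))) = 2/13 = 0.15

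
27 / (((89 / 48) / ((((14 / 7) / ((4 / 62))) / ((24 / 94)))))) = 157356 / 89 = 1768.04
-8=-8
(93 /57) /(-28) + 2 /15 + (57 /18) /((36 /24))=52337 /23940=2.19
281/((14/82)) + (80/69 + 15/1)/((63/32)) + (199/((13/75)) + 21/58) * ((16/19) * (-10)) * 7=-2056430124337/31137561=-66043.39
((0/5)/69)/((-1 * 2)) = 0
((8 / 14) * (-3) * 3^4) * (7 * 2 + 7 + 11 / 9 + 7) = -28404 / 7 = -4057.71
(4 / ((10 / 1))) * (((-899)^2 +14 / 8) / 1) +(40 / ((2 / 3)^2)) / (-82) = 132544801 / 410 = 323280.00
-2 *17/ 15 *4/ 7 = -136/ 105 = -1.30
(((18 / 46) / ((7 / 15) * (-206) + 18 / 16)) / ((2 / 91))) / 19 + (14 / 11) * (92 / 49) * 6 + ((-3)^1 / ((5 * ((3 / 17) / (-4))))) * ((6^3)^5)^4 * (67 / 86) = 3285492637187949015577826045007458320781070380682379945284 / 6344687195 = 517833667162837807258963900000000000000000000000.00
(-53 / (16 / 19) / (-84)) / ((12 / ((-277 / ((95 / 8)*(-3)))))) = 14681 / 30240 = 0.49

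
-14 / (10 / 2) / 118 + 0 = -7 / 295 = -0.02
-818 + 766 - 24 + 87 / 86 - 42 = -10061 / 86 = -116.99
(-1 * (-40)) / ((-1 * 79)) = -40 / 79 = -0.51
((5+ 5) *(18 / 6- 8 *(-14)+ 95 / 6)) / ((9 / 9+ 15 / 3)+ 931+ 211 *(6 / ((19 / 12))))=14915 / 19797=0.75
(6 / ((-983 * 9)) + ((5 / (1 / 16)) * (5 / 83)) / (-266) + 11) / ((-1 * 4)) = -357482243 / 130216044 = -2.75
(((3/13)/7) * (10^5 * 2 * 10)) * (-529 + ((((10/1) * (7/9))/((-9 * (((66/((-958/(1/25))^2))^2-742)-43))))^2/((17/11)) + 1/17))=-491948684797732365871708928404921141253655015104000000/14105957453114146499881730735863976785641599169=-34875242.35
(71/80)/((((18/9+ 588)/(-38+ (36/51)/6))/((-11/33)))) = 11431/601800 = 0.02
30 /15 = 2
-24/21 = -8/7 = -1.14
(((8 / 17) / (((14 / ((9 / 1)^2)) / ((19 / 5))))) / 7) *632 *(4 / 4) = 3890592 / 4165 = 934.12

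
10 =10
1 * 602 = 602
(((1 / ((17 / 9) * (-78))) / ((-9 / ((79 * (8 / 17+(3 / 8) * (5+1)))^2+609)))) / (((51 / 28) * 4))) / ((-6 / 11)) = -8.88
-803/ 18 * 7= -5621/ 18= -312.28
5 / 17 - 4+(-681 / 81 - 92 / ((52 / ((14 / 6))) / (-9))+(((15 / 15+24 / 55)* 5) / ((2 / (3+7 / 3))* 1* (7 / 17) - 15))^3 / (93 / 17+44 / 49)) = 107122070419984249361 / 4280982174705365415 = 25.02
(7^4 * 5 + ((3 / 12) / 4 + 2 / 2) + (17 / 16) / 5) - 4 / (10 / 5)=480171 / 40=12004.28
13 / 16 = 0.81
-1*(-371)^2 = -137641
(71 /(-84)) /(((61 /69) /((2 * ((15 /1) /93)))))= -8165 /26474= -0.31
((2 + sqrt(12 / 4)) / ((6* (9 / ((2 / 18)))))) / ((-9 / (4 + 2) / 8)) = -16 / 729 - 8* sqrt(3) / 729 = -0.04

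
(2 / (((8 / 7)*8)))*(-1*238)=-833 / 16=-52.06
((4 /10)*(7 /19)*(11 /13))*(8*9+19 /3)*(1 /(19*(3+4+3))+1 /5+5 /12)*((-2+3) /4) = 1.52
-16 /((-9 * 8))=2 /9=0.22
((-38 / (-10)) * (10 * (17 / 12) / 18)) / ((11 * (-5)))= -323 / 5940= -0.05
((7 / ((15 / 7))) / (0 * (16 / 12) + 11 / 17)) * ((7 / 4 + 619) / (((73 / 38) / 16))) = 314387528 / 12045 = 26101.08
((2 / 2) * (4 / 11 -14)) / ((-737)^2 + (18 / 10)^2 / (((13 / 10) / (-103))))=-0.00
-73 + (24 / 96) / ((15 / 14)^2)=-16376 / 225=-72.78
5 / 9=0.56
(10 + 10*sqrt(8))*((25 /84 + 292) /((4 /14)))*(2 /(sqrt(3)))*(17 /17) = 122765*sqrt(3) /18 + 122765*sqrt(6) /9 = 45225.47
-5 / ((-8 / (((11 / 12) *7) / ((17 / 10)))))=1925 / 816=2.36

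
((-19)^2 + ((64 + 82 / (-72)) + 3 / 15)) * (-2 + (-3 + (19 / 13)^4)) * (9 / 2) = -238229051 / 285610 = -834.11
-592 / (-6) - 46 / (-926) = 98.72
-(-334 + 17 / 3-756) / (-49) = -3253 / 147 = -22.13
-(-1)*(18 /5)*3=54 /5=10.80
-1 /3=-0.33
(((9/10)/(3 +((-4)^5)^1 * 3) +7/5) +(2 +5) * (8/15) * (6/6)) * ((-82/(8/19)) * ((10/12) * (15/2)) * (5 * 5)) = -5113258625/32736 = -156196.81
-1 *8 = -8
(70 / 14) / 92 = 5 / 92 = 0.05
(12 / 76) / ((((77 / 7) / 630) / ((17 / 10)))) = 3213 / 209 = 15.37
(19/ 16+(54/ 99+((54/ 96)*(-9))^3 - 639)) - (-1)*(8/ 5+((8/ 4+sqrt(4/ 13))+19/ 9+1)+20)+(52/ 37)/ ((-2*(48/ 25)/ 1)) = -740.11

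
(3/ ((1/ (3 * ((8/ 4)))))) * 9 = 162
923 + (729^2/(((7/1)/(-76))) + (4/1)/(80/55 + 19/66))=-4644049477/805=-5769005.56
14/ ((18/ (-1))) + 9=74/ 9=8.22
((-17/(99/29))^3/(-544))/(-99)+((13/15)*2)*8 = 213088992647/15369536160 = 13.86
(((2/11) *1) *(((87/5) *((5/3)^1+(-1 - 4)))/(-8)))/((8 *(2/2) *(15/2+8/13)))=377/18568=0.02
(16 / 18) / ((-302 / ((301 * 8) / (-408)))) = 1204 / 69309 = 0.02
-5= -5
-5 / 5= -1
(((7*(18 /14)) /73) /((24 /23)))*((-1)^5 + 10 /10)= 0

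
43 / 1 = 43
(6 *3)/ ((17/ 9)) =162/ 17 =9.53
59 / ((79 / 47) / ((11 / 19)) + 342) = 30503 / 178315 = 0.17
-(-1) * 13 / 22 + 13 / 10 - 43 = -41.11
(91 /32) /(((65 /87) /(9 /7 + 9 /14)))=7.34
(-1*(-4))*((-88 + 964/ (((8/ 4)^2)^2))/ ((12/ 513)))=-18981/ 4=-4745.25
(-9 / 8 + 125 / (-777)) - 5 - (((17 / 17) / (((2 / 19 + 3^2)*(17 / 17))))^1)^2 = -1171659793 / 186038664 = -6.30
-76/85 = -0.89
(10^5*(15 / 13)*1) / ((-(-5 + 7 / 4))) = 6000000 / 169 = 35502.96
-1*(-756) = 756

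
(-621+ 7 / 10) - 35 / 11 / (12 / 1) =-409573 / 660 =-620.57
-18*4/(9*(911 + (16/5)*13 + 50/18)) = -45/5374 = -0.01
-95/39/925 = -19/7215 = -0.00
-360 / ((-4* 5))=18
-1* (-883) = 883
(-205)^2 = 42025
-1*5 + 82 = 77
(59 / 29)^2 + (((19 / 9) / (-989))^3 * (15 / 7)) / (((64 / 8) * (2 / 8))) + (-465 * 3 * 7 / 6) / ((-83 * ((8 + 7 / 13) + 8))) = 611598199033268539 / 114859593934633107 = 5.32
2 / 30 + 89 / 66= 467 / 330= 1.42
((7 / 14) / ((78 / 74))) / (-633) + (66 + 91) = 7751681 / 49374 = 157.00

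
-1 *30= -30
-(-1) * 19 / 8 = 19 / 8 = 2.38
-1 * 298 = -298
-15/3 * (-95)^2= -45125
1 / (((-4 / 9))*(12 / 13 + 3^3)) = -39 / 484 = -0.08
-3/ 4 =-0.75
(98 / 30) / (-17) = -49 / 255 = -0.19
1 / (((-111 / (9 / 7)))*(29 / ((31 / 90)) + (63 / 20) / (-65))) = -40300 / 292760391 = -0.00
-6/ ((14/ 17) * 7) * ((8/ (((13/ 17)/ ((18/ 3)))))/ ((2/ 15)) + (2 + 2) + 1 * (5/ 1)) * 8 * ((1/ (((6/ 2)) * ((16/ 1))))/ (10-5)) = -15147/ 910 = -16.65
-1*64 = -64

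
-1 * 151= -151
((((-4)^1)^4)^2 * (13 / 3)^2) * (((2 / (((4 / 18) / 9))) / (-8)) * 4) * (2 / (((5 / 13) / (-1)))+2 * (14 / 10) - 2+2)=598081536 / 5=119616307.20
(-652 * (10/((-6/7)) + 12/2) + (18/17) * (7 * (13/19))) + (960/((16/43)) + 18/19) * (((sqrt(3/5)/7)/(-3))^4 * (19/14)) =502116447643/135716525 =3699.74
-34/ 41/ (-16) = 17/ 328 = 0.05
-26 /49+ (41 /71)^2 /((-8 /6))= -771371 /988036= -0.78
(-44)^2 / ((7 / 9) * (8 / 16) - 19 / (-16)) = 278784 / 227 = 1228.12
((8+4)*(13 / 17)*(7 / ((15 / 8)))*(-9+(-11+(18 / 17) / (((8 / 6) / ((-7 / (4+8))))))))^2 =1026193312144 / 2088025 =491466.01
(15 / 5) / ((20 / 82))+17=293 / 10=29.30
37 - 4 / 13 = 477 / 13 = 36.69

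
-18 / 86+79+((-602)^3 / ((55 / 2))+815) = -18760266073 / 2365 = -7932459.23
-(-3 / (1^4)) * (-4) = -12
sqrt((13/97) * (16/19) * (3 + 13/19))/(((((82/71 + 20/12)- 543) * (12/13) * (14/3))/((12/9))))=-923 * sqrt(88270)/742181629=-0.00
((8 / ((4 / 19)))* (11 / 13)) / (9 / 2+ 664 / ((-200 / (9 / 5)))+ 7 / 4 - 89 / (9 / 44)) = -1881000 / 25437971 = -0.07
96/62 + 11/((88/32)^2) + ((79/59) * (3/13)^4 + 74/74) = 2302342194/574618759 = 4.01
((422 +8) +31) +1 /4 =1845 /4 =461.25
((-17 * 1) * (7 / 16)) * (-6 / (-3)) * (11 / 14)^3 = -22627 / 3136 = -7.22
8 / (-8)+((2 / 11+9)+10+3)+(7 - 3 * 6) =112 / 11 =10.18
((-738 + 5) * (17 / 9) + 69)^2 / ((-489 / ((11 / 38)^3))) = -23323379200 / 271678131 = -85.85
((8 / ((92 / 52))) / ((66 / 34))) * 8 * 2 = 28288 / 759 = 37.27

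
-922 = -922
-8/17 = -0.47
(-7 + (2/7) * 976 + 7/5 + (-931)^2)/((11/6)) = 182077194/385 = 472927.78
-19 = -19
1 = 1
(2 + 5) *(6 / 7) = 6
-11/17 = -0.65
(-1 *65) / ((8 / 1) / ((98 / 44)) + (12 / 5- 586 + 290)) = 15925 / 71052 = 0.22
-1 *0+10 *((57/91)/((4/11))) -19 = -323/182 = -1.77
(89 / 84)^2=7921 / 7056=1.12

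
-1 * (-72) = 72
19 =19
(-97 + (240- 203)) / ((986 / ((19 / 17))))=-570 / 8381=-0.07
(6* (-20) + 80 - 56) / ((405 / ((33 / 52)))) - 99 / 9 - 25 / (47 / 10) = -452831 / 27495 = -16.47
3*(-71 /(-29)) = 213 /29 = 7.34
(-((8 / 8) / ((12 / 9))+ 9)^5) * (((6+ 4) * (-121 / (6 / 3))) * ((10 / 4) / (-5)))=-54585640395 / 2048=-26653144.72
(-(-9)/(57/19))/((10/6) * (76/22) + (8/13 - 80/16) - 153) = -1287/65048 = -0.02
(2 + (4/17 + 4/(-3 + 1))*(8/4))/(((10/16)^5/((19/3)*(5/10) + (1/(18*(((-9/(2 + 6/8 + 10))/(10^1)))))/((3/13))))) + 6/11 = 210908798/47334375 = 4.46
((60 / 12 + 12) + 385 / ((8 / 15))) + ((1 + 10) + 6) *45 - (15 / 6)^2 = 11981 / 8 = 1497.62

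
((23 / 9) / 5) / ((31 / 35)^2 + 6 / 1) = 5635 / 74799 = 0.08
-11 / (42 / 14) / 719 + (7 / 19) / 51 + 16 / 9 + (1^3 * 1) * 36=78965020 / 2090133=37.78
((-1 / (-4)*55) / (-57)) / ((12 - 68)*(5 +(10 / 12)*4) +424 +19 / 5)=25 / 4028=0.01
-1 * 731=-731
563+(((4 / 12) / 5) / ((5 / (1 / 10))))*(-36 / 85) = 5981869 / 10625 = 563.00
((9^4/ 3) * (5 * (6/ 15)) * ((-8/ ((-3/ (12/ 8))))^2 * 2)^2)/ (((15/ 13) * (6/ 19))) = 61461504/ 5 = 12292300.80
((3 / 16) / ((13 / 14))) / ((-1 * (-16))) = 21 / 1664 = 0.01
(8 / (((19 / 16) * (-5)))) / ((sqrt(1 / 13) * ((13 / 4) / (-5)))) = 512 * sqrt(13) / 247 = 7.47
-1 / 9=-0.11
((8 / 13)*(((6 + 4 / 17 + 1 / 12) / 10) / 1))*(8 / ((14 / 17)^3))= 5.57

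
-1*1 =-1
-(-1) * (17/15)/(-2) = -17/30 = -0.57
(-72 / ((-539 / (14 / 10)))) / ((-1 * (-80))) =0.00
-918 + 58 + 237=-623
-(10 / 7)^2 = -100 / 49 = -2.04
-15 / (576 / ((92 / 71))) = -115 / 3408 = -0.03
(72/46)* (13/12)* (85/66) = 1105/506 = 2.18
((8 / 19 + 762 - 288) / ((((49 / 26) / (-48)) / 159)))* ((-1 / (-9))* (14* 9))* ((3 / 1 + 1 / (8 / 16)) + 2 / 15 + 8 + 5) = -324344776704 / 665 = -487736506.32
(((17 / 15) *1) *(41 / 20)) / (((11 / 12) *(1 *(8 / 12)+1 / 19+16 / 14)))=278103 / 204325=1.36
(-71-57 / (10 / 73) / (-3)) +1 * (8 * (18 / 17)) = 12949 / 170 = 76.17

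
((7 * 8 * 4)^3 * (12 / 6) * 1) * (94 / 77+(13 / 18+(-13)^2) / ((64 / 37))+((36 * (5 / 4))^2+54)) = 4847694003712 / 99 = 48966606098.10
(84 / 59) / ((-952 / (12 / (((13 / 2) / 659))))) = -23724 / 13039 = -1.82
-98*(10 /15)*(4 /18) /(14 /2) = -2.07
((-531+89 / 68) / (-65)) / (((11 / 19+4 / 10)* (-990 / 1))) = -0.01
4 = 4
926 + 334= 1260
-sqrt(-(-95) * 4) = -2 * sqrt(95) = -19.49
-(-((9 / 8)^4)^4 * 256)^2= -3433683820292512484657849089281 / 1208925819614629174706176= -2840276.69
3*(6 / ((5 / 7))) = 126 / 5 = 25.20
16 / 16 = 1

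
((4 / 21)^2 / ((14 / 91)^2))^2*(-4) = -1827904 / 194481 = -9.40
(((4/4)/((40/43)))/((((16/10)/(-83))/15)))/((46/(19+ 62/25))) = -5749659/14720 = -390.60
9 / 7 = 1.29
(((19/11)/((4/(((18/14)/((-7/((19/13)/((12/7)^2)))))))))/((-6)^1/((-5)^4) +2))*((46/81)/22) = -5189375/10144113408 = -0.00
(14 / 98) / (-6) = -0.02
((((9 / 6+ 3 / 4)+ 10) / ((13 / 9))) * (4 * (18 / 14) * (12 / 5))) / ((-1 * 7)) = -972 / 65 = -14.95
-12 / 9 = -1.33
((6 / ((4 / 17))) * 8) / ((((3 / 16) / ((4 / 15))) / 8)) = 34816 / 15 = 2321.07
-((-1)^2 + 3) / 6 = -2 / 3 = -0.67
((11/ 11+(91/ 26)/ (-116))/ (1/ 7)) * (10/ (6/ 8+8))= 225/ 29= 7.76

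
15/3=5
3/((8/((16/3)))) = 2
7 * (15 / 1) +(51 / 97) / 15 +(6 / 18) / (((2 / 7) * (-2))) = 607909 / 5820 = 104.45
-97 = -97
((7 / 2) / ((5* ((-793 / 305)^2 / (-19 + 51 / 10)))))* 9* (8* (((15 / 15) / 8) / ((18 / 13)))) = -973 / 104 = -9.36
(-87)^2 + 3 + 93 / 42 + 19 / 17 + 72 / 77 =19834667 / 2618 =7576.27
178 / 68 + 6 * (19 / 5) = 25.42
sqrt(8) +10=2 * sqrt(2) +10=12.83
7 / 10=0.70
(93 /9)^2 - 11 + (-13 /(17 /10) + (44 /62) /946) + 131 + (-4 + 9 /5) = 221214781 /1019745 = 216.93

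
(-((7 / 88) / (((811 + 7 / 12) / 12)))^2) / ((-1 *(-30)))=-2646 / 57383113205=-0.00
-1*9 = -9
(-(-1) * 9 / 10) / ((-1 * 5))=-9 / 50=-0.18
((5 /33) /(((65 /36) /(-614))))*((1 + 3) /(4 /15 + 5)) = -442080 /11297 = -39.13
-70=-70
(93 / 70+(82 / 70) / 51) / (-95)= -193 / 13566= -0.01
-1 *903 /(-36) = 301 /12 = 25.08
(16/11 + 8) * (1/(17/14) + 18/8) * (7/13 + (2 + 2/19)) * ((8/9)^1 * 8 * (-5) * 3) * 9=-1253760/17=-73750.59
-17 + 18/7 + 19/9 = -776/63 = -12.32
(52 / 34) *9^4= 170586 / 17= 10034.47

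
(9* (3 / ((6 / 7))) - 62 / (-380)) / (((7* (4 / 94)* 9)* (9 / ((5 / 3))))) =2.19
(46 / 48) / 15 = 23 / 360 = 0.06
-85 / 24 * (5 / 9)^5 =-265625 / 1417176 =-0.19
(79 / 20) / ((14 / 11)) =869 / 280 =3.10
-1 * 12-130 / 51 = -742 / 51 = -14.55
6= 6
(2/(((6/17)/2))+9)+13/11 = 710/33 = 21.52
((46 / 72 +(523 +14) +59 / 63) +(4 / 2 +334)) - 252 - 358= 66673 / 252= 264.58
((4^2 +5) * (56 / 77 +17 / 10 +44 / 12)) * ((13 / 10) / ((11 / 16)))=732004 / 3025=241.98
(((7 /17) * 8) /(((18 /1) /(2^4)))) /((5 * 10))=224 /3825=0.06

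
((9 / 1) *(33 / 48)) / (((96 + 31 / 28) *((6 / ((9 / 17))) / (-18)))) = -18711 / 184892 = -0.10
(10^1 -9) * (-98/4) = -24.50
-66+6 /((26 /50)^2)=-7404 /169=-43.81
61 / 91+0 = 61 / 91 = 0.67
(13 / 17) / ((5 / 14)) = 182 / 85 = 2.14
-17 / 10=-1.70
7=7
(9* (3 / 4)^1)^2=729 / 16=45.56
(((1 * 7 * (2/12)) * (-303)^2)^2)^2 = 2105950549672546459281/16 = 131621909354534153705.06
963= 963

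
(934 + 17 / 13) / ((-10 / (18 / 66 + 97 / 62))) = -15235227 / 88660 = -171.84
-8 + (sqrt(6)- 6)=-14 + sqrt(6)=-11.55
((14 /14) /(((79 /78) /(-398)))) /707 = -31044 /55853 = -0.56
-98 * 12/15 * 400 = -31360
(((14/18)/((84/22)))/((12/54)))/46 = 0.02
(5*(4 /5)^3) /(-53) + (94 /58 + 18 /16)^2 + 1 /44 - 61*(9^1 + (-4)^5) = 48577270412279 /784484800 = 61922.51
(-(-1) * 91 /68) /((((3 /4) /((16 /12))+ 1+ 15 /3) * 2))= 0.10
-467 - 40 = -507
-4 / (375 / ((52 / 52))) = -4 / 375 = -0.01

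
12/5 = 2.40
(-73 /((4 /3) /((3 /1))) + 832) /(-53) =-2671 /212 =-12.60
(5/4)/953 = 5/3812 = 0.00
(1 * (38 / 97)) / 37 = 38 / 3589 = 0.01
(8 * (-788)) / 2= -3152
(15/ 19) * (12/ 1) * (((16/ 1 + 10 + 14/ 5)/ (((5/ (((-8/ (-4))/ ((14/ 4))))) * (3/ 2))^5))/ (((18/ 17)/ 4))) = 71303168/ 26943721875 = 0.00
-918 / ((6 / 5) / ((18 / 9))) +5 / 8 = -12235 / 8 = -1529.38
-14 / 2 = -7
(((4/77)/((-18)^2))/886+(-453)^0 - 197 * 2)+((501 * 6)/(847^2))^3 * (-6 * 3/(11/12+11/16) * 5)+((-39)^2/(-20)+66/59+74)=-474222870310514150251711470811/1203821067855082891120234020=-393.93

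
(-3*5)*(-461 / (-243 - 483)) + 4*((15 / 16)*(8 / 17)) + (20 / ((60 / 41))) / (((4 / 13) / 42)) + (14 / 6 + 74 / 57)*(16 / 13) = 946149565 / 508079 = 1862.21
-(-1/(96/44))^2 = -121/576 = -0.21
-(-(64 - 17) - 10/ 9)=433/ 9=48.11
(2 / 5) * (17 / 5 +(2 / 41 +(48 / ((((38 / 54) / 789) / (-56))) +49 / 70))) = -1205523.90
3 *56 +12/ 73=12276/ 73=168.16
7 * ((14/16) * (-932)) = -11417/2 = -5708.50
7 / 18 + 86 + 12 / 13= 20431 / 234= 87.31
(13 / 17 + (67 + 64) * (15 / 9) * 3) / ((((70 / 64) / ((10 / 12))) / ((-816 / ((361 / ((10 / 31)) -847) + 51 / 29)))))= -275875840 / 185311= -1488.72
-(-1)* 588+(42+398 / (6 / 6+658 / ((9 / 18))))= 630.30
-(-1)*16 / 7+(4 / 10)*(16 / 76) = 1576 / 665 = 2.37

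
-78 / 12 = -13 / 2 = -6.50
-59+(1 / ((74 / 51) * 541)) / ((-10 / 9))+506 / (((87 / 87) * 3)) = 131710483 / 1201020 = 109.67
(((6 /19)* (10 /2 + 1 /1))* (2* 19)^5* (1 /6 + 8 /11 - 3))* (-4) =13912027392 /11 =1264729762.91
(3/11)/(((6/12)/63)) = 378/11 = 34.36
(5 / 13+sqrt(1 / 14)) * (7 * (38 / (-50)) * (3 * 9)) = -3591 / 65 - 513 * sqrt(14) / 50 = -93.64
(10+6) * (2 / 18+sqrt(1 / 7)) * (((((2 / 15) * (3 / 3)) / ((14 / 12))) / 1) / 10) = 32 / 1575+32 * sqrt(7) / 1225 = 0.09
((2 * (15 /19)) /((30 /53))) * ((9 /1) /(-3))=-159 /19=-8.37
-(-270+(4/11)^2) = 32654/121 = 269.87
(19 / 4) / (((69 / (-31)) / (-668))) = 1425.55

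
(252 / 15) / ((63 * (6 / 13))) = 26 / 45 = 0.58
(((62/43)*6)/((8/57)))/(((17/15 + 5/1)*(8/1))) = 79515/63296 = 1.26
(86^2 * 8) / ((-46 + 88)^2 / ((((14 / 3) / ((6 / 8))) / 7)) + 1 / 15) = 1775040 / 59537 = 29.81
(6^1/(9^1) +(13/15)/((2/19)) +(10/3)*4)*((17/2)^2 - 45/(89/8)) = 16195427/10680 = 1516.43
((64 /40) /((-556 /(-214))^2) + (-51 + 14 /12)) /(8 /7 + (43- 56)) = 201232549 /48109290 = 4.18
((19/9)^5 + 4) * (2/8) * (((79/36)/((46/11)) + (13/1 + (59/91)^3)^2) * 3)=450656401368900275604635/74038902112001971872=6086.75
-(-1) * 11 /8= 11 /8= 1.38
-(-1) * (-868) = -868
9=9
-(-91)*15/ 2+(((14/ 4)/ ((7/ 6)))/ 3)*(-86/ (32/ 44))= 2257/ 4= 564.25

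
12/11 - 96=-1044/11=-94.91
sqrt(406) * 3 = 60.45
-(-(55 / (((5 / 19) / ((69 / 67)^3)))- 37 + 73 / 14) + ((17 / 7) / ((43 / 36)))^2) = 10483452898313 / 54498857126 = 192.36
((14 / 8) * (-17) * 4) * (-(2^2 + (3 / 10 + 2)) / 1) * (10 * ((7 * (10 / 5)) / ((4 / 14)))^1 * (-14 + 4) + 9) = -36667827 / 10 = -3666782.70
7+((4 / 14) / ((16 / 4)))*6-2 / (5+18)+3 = 1665 / 161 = 10.34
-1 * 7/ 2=-7/ 2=-3.50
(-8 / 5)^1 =-8 / 5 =-1.60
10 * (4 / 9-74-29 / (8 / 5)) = -33005 / 36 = -916.81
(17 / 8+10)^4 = 88529281 / 4096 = 21613.59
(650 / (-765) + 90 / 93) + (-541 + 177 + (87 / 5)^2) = -7247533 / 118575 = -61.12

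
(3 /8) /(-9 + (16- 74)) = -3 /536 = -0.01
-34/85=-2/5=-0.40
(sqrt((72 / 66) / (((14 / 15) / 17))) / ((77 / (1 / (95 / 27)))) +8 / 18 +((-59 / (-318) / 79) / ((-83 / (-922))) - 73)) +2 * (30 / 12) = -211211171 / 3127689 +81 * sqrt(13090) / 563255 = -67.51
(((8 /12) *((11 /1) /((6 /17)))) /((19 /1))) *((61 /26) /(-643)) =-11407 /2858778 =-0.00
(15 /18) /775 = 1 /930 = 0.00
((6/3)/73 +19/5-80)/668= -27803/243820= -0.11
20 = 20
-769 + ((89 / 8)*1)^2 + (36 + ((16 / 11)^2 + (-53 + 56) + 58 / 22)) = -4657879 / 7744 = -601.48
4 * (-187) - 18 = -766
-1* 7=-7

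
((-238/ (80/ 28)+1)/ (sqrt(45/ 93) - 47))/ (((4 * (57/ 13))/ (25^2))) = 63.34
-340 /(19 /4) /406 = -0.18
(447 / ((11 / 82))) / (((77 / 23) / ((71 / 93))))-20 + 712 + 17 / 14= 76307443 / 52514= 1453.09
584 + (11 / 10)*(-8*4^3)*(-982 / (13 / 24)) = 66405448 / 65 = 1021622.28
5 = 5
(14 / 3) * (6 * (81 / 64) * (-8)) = -567 / 2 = -283.50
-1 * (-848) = 848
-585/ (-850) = 117/ 170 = 0.69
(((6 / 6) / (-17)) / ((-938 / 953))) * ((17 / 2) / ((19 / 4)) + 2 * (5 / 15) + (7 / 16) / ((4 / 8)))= 206801 / 1038768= 0.20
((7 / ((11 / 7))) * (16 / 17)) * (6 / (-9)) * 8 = -12544 / 561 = -22.36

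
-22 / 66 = -1 / 3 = -0.33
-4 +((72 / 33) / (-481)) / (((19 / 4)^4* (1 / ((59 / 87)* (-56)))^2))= -6981077543780 / 1739680180953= -4.01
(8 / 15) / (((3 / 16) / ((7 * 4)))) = 3584 / 45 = 79.64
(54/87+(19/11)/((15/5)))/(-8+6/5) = -5725/32538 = -0.18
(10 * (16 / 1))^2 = 25600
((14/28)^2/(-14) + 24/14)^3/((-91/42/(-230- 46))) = 177476625/285376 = 621.90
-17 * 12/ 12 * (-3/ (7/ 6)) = 306/ 7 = 43.71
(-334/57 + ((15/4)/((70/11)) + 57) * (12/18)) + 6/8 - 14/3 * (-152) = 98768/133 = 742.62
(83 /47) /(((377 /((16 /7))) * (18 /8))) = 5312 /1116297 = 0.00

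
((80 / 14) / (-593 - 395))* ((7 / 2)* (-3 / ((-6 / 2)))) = -5 / 247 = -0.02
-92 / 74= -46 / 37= -1.24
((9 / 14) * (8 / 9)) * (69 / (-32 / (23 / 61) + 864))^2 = 2518569 / 561971200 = 0.00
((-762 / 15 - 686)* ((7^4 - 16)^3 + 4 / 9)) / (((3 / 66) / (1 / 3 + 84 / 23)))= -876437701539799.61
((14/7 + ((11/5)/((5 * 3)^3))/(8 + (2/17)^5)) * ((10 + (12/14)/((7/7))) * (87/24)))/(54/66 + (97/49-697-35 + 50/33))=-77825751950681/719443568700000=-0.11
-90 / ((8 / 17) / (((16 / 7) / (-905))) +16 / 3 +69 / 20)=91800 / 181091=0.51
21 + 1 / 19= 400 / 19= 21.05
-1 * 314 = -314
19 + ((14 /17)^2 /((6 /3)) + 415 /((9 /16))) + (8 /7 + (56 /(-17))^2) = 14003203 /18207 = 769.11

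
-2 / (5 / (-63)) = 126 / 5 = 25.20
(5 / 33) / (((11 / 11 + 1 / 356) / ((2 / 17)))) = 3560 / 200277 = 0.02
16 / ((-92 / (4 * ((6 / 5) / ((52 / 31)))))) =-744 / 1495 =-0.50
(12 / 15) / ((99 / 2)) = 8 / 495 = 0.02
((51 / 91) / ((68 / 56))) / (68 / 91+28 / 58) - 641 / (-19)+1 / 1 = 360917 / 10279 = 35.11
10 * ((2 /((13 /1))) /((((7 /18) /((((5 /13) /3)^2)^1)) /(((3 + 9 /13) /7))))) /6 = 8000 /1399489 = 0.01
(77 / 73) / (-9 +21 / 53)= -4081 / 33288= -0.12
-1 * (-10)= 10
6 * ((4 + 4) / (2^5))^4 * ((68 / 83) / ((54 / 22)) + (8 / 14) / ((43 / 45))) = 39283 / 1798776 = 0.02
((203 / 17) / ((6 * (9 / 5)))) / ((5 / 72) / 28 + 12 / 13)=1477840 / 1237107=1.19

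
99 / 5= 19.80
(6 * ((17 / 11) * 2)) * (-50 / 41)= -10200 / 451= -22.62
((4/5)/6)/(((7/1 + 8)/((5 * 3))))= 2/15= 0.13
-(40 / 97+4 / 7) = -668 / 679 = -0.98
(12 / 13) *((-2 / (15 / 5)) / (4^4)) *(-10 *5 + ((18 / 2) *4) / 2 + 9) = 23 / 416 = 0.06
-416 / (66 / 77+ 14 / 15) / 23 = -10920 / 1081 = -10.10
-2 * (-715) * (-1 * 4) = -5720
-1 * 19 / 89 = -19 / 89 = -0.21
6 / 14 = 3 / 7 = 0.43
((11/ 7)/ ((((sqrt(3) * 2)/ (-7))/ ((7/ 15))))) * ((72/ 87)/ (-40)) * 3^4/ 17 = 2079 * sqrt(3)/ 24650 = 0.15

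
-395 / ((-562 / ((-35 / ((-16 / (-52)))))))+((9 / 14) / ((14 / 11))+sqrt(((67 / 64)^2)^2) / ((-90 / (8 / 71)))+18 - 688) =-33760825042961 / 45047761920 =-749.45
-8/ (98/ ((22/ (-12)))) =22/ 147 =0.15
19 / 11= 1.73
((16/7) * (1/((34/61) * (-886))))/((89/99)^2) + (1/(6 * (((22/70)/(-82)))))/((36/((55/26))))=-3002789661227/1172540370456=-2.56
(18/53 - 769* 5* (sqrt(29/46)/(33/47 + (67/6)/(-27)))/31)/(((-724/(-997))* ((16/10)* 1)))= 44865/153488 - 72970006275* sqrt(1334)/9072942112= -293.46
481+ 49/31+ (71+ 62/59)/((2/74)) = 5758537/1829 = 3148.46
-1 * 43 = -43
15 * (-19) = -285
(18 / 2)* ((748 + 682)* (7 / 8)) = 45045 / 4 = 11261.25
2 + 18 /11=40 /11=3.64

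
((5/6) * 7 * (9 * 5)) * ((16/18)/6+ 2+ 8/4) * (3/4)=2450/3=816.67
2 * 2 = 4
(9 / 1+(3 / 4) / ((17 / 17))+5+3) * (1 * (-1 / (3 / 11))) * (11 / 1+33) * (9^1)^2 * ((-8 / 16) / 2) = 231957 / 4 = 57989.25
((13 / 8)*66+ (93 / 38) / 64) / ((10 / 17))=887145 / 4864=182.39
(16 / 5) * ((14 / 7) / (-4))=-8 / 5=-1.60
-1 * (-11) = 11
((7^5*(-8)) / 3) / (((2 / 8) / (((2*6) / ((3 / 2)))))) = -4302592 / 3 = -1434197.33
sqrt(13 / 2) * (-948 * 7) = -3318 * sqrt(26) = -16918.55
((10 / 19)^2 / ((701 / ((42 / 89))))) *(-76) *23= -386400 / 1185391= -0.33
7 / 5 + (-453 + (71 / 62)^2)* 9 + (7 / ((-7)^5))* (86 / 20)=-187533037633 / 46147220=-4063.80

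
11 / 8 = 1.38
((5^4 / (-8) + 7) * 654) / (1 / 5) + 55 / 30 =-2790923 / 12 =-232576.92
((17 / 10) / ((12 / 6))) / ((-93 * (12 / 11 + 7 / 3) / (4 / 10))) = -187 / 175150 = -0.00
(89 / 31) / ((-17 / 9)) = -801 / 527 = -1.52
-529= -529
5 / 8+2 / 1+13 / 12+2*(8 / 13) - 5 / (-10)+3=2633 / 312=8.44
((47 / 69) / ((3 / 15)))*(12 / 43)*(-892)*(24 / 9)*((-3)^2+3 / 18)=-184465600 / 8901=-20724.14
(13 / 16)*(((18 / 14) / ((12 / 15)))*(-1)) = -585 / 448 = -1.31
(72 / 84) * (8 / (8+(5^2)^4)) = 0.00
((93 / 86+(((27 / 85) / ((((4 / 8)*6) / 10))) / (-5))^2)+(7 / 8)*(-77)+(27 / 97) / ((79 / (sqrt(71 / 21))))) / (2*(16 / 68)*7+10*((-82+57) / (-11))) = -1811201359 / 711409200+561*sqrt(1491) / 87005702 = -2.55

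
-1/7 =-0.14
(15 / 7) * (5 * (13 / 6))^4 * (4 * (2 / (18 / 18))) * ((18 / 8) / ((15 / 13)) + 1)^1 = 1053186875 / 1512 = 696552.17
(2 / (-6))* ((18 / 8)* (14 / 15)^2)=-49 / 75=-0.65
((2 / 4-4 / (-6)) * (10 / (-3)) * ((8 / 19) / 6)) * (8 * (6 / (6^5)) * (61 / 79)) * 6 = -8540 / 1094229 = -0.01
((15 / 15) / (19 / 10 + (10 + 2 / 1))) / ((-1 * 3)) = -10 / 417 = -0.02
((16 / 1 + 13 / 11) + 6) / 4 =255 / 44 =5.80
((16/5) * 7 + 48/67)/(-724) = -1936/60635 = -0.03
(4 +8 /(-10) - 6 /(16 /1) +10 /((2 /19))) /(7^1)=559 /40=13.98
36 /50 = 18 /25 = 0.72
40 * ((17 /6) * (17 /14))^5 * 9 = 10079969502245 /58084992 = 173538.28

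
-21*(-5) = 105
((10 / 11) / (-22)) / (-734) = 5 / 88814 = 0.00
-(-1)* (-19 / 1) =-19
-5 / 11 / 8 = -5 / 88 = -0.06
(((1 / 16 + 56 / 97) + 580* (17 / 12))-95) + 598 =6170627 / 4656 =1325.31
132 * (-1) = -132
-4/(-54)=2/27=0.07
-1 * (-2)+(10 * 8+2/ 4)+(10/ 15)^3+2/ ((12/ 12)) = 4579/ 54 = 84.80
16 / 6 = 8 / 3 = 2.67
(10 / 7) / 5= 2 / 7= 0.29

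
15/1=15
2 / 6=1 / 3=0.33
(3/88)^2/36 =1/30976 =0.00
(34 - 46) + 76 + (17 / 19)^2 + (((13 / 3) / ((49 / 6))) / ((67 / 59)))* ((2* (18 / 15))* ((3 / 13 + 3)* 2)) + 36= 91466317 / 846545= 108.05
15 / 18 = 5 / 6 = 0.83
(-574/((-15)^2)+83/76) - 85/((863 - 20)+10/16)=-10588753/6788700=-1.56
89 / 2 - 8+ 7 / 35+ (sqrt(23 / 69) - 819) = -7823 / 10+ sqrt(3) / 3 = -781.72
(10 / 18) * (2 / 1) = 10 / 9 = 1.11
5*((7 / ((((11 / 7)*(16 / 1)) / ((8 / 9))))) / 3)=245 / 594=0.41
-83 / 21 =-3.95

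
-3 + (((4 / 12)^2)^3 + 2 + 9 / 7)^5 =1317573258484847405395 / 3460412257114765743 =380.76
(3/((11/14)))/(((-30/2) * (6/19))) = -0.81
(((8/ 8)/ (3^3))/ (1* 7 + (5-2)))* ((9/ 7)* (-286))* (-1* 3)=143/ 35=4.09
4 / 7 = 0.57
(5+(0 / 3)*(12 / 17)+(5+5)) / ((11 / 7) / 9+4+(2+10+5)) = 945 / 1334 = 0.71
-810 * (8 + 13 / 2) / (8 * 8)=-11745 / 64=-183.52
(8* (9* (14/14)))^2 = 5184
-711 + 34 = -677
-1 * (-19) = 19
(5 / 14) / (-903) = -5 / 12642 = -0.00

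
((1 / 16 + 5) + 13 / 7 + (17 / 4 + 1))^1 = 1363 / 112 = 12.17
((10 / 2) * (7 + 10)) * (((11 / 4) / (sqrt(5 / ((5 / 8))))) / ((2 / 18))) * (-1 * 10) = -42075 * sqrt(2) / 8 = -7437.88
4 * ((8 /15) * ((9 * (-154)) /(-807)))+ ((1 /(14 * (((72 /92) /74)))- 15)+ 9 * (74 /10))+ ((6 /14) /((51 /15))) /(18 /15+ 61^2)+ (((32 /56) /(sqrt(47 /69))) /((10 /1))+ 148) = 2 * sqrt(3243) /1645+ 2252152815439 /10723620978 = 210.09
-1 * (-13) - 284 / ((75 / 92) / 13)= -4515.85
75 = 75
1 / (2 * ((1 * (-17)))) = -1 / 34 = -0.03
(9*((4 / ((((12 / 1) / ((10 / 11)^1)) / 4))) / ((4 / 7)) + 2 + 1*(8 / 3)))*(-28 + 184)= 104832 / 11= 9530.18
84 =84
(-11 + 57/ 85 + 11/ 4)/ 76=-2577/ 25840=-0.10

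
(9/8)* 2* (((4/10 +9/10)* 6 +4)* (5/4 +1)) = 59.74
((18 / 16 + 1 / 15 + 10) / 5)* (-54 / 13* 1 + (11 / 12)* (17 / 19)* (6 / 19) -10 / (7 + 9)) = -227897699 / 22526400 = -10.12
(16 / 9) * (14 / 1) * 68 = 15232 / 9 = 1692.44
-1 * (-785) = 785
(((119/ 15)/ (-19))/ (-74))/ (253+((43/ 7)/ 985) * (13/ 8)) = 656404/ 29433286251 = 0.00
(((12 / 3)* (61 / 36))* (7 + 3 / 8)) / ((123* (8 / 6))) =3599 / 11808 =0.30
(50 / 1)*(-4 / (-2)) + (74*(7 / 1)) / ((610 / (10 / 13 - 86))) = 109528 / 3965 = 27.62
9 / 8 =1.12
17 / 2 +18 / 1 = 53 / 2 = 26.50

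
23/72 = 0.32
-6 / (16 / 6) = -9 / 4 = -2.25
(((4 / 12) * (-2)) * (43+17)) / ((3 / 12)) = -160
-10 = -10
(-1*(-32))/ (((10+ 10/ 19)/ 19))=1444/ 25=57.76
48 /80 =3 /5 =0.60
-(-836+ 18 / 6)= 833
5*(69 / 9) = 115 / 3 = 38.33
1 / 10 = 0.10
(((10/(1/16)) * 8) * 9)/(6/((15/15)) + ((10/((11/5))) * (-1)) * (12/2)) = -541.54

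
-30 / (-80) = 3 / 8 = 0.38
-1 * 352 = -352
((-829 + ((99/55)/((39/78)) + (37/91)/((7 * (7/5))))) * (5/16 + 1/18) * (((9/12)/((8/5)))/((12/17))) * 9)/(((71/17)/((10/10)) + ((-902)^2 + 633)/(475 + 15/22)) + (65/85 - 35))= -4051647708805/3752876576512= -1.08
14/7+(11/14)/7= 207/98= 2.11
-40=-40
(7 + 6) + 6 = 19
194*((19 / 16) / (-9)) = -1843 / 72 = -25.60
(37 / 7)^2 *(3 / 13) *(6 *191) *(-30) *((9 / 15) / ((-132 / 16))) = 112958928 / 7007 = 16120.87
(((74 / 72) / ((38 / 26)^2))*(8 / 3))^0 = 1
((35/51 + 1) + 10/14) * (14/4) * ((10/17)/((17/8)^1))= 34280/14739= 2.33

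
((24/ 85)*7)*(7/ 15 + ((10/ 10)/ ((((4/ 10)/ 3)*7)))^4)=3.53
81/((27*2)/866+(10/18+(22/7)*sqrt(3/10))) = -93112501860/4802427227+94718880333*sqrt(30)/9604854454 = 34.63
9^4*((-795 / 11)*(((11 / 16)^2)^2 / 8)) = -6942489345 / 524288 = -13241.75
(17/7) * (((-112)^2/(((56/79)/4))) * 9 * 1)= 1547136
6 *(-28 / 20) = -42 / 5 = -8.40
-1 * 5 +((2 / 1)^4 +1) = 12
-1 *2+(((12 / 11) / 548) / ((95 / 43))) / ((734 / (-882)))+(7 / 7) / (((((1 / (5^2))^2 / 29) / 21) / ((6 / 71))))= 119984311291321 / 3730450405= 32163.49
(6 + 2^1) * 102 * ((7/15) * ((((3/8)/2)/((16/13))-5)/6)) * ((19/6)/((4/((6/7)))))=-400843/1920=-208.77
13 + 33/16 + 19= 545/16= 34.06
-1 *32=-32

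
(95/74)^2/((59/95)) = 857375/323084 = 2.65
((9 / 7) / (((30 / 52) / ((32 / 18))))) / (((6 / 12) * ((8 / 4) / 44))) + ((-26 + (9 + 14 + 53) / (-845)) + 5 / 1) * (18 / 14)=2612209 / 17745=147.21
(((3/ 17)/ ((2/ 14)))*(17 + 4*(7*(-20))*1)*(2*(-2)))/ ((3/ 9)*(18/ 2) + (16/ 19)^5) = 112939827588/ 144106841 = 783.72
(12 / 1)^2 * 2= 288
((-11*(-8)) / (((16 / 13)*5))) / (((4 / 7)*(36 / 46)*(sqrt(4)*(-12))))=-1.33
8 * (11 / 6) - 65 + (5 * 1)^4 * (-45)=-84526 / 3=-28175.33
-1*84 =-84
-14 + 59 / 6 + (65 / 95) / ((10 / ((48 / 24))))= -2297 / 570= -4.03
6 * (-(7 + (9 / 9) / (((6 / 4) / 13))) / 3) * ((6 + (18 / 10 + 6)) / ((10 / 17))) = -18377 / 25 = -735.08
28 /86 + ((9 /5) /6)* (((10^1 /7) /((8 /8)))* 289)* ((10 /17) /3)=7408 /301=24.61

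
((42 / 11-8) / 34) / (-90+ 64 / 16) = 23 / 16082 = 0.00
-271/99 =-2.74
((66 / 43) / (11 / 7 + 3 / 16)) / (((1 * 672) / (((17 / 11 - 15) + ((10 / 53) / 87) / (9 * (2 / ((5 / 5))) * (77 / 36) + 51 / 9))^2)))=0.24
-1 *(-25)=25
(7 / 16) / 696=7 / 11136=0.00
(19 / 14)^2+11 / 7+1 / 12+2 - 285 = -41087 / 147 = -279.50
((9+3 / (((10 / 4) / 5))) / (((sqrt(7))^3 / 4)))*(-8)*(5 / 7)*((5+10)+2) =-40800*sqrt(7) / 343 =-314.71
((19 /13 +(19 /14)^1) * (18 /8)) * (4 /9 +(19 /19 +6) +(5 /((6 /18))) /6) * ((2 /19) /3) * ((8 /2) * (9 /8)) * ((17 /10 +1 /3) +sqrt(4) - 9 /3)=10.29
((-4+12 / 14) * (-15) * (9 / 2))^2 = 2205225 / 49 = 45004.59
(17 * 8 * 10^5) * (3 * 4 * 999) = 163036800000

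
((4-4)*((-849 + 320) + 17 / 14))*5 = 0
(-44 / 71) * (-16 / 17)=704 / 1207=0.58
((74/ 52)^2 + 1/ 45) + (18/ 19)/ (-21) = 8100853/ 4045860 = 2.00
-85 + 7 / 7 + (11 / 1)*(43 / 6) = -31 / 6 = -5.17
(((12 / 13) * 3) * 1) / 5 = 36 / 65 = 0.55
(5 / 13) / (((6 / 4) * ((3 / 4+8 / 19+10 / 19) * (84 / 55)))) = 10450 / 105651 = 0.10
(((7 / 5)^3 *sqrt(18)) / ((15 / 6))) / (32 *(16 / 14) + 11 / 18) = 259308 *sqrt(2) / 2928125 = 0.13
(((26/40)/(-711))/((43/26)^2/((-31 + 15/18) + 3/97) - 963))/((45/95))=732130477/365343055026750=0.00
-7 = -7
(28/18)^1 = 14/9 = 1.56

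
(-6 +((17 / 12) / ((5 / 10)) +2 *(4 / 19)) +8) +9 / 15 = 3337 / 570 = 5.85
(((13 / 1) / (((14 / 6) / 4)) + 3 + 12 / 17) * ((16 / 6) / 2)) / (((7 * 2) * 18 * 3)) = 1031 / 22491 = 0.05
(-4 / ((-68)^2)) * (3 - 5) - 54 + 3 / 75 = -779697 / 14450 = -53.96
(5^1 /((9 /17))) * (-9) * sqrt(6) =-85 * sqrt(6) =-208.21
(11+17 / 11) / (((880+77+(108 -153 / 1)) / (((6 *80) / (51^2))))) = 460 / 181203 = 0.00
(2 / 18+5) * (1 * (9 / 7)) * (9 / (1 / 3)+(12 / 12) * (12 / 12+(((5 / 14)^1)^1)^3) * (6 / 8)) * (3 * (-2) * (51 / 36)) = -119238969 / 76832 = -1551.94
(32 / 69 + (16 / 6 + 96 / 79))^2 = 62346816 / 3301489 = 18.88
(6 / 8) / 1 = 3 / 4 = 0.75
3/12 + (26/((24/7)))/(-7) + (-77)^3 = -2739203/6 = -456533.83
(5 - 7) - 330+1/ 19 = -6307/ 19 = -331.95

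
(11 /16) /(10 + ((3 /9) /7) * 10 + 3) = 231 /4528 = 0.05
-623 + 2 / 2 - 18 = -640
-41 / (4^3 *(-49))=41 / 3136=0.01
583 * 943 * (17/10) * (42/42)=9346073/10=934607.30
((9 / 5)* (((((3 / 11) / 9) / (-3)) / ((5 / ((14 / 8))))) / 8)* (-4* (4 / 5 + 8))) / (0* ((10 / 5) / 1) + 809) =7 / 202250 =0.00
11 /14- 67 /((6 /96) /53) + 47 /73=-58064491 /1022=-56814.57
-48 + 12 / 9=-140 / 3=-46.67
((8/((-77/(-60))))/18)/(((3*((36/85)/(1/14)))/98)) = 1700/891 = 1.91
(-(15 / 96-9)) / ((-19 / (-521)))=147443 / 608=242.50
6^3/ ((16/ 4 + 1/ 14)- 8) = -3024/ 55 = -54.98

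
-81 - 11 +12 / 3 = -88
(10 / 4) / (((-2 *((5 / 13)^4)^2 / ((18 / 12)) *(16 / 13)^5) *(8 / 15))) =-2599.60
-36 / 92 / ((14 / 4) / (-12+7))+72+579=104901 / 161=651.56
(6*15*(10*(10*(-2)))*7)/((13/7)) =-882000/13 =-67846.15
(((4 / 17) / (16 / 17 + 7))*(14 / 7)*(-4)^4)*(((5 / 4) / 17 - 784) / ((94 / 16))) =-24260608 / 11985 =-2024.25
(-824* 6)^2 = 24443136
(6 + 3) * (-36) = -324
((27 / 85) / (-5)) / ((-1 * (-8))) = -27 / 3400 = -0.01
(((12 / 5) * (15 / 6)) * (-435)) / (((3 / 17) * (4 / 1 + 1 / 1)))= -2958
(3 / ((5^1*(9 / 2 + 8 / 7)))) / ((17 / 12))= 504 / 6715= 0.08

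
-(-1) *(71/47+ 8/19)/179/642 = 575/34207258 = 0.00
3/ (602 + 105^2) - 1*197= -2290516/ 11627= -197.00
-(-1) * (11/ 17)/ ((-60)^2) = 11/ 61200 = 0.00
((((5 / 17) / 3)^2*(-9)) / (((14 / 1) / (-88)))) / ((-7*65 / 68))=-880 / 10829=-0.08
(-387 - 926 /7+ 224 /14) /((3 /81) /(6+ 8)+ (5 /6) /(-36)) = 760968 /31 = 24547.35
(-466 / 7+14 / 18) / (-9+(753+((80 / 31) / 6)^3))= -370451085 / 4189539256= -0.09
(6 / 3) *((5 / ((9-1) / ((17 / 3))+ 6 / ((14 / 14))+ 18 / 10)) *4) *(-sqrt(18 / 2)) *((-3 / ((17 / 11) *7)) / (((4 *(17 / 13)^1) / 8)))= 57200 / 10353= 5.52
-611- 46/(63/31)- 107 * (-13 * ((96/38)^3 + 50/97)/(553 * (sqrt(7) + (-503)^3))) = -5663643933297020666013663278/8938339327451064345530877- 1099920731 * sqrt(7)/425635206069098302168137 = -633.63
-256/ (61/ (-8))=2048/ 61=33.57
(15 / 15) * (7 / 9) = 7 / 9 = 0.78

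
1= 1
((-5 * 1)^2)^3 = 15625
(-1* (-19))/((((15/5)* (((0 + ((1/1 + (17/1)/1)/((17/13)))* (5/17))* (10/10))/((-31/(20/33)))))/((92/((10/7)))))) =-301461391/58500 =-5153.19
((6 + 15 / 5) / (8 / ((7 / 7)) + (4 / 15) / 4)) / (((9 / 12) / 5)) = 900 / 121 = 7.44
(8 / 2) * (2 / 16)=1 / 2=0.50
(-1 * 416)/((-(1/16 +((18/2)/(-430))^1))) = 110080/11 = 10007.27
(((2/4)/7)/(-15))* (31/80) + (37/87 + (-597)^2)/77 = 24806086111/5359200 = 4628.69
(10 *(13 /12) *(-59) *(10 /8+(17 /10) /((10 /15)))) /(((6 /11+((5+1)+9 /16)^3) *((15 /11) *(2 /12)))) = -7222611968 /191376765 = -37.74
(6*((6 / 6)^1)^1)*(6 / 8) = 9 / 2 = 4.50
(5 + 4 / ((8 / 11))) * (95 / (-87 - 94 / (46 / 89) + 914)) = 15295 / 9892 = 1.55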